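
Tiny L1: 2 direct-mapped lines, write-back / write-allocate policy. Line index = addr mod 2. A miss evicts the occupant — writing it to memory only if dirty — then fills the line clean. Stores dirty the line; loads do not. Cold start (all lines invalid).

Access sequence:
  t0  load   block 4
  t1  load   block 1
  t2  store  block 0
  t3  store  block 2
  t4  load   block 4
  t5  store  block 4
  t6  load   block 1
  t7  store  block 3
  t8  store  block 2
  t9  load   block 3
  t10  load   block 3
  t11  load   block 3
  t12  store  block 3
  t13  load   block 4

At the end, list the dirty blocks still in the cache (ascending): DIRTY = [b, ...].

0: R B4 → L0 miss [-]
1: R B1 → L1 miss [-]
2: W B0 → L0 miss [D]
3: W B2 → L0 miss wb→B0 [D]
4: R B4 → L0 miss wb→B2 [-]
5: W B4 → L0 hit [D]
6: R B1 → L1 hit [-]
7: W B3 → L1 miss [D]
8: W B2 → L0 miss wb→B4 [D]
9: R B3 → L1 hit [D]
10: R B3 → L1 hit [D]
11: R B3 → L1 hit [D]
12: W B3 → L1 hit [D]
13: R B4 → L0 miss wb→B2 [-]

DIRTY = [3]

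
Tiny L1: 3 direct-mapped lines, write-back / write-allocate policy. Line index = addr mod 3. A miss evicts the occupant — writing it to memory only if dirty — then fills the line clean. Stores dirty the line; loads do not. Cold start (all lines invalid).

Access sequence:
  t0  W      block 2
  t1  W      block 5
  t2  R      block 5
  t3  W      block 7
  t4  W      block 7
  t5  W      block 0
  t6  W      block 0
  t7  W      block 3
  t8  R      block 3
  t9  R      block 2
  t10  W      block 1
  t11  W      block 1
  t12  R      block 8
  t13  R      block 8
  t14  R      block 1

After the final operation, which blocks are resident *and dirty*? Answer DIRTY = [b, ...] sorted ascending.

  0 | W B2 → L2 miss [D]
  1 | W B5 → L2 miss wb→B2 [D]
  2 | R B5 → L2 hit [D]
  3 | W B7 → L1 miss [D]
  4 | W B7 → L1 hit [D]
  5 | W B0 → L0 miss [D]
  6 | W B0 → L0 hit [D]
  7 | W B3 → L0 miss wb→B0 [D]
  8 | R B3 → L0 hit [D]
  9 | R B2 → L2 miss wb→B5 [-]
  10 | W B1 → L1 miss wb→B7 [D]
  11 | W B1 → L1 hit [D]
  12 | R B8 → L2 miss [-]
  13 | R B8 → L2 hit [-]
  14 | R B1 → L1 hit [D]

DIRTY = [1, 3]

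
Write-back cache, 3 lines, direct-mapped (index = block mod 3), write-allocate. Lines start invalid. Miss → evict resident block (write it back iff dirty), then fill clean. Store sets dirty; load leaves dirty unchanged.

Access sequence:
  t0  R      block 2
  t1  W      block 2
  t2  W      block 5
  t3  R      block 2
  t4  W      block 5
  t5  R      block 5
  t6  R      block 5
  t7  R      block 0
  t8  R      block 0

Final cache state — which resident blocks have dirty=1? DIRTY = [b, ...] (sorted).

DIRTY = [5]

  0 | R B2 → L2 miss [-]
  1 | W B2 → L2 hit [D]
  2 | W B5 → L2 miss wb→B2 [D]
  3 | R B2 → L2 miss wb→B5 [-]
  4 | W B5 → L2 miss [D]
  5 | R B5 → L2 hit [D]
  6 | R B5 → L2 hit [D]
  7 | R B0 → L0 miss [-]
  8 | R B0 → L0 hit [-]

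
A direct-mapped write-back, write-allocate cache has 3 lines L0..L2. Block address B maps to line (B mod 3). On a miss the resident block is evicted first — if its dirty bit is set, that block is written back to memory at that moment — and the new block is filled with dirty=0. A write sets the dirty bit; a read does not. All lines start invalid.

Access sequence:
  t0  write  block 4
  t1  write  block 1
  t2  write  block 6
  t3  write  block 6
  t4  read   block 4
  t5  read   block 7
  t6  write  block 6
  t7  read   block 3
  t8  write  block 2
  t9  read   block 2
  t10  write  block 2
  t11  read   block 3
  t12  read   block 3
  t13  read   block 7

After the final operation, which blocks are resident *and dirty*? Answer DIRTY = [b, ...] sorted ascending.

DIRTY = [2]

0: W B4 -> L1 miss  d=D]
1: W B1 -> L1 miss wb->B4  d=D]
2: W B6 -> L0 miss  d=D]
3: W B6 -> L0 hit  d=D]
4: R B4 -> L1 miss wb->B1  d=-]
5: R B7 -> L1 miss  d=-]
6: W B6 -> L0 hit  d=D]
7: R B3 -> L0 miss wb->B6  d=-]
8: W B2 -> L2 miss  d=D]
9: R B2 -> L2 hit  d=D]
10: W B2 -> L2 hit  d=D]
11: R B3 -> L0 hit  d=-]
12: R B3 -> L0 hit  d=-]
13: R B7 -> L1 hit  d=-]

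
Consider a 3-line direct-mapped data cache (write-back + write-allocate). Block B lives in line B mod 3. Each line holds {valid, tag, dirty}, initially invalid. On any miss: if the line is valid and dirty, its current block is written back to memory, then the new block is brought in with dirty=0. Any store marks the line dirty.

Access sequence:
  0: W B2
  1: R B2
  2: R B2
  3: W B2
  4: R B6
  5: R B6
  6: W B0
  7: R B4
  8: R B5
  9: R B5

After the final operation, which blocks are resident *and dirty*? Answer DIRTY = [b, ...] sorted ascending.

DIRTY = [0]

0: W B2 -> L2 miss  d=D]
1: R B2 -> L2 hit  d=D]
2: R B2 -> L2 hit  d=D]
3: W B2 -> L2 hit  d=D]
4: R B6 -> L0 miss  d=-]
5: R B6 -> L0 hit  d=-]
6: W B0 -> L0 miss  d=D]
7: R B4 -> L1 miss  d=-]
8: R B5 -> L2 miss wb->B2  d=-]
9: R B5 -> L2 hit  d=-]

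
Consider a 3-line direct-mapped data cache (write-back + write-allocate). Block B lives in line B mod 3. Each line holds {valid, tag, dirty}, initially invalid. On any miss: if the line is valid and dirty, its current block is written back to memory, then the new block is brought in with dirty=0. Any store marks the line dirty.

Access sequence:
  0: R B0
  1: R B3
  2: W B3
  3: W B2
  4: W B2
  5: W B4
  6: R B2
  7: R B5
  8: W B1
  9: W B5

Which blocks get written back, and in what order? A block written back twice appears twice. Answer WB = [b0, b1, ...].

  0 | R B0 → L0 miss [-]
  1 | R B3 → L0 miss [-]
  2 | W B3 → L0 hit [D]
  3 | W B2 → L2 miss [D]
  4 | W B2 → L2 hit [D]
  5 | W B4 → L1 miss [D]
  6 | R B2 → L2 hit [D]
  7 | R B5 → L2 miss wb→B2 [-]
  8 | W B1 → L1 miss wb→B4 [D]
  9 | W B5 → L2 hit [D]

WB = [2, 4]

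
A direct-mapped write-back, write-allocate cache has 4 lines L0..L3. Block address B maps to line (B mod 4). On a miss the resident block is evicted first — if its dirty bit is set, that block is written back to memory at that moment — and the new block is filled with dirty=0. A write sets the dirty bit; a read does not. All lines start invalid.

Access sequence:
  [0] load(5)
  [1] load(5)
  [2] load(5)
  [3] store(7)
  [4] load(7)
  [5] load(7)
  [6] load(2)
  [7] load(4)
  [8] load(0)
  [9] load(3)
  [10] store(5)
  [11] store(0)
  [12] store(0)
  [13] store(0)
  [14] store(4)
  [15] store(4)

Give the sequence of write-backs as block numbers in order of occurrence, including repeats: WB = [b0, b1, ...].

WB = [7, 0]

0: R B5 -> L1 miss  d=-]
1: R B5 -> L1 hit  d=-]
2: R B5 -> L1 hit  d=-]
3: W B7 -> L3 miss  d=D]
4: R B7 -> L3 hit  d=D]
5: R B7 -> L3 hit  d=D]
6: R B2 -> L2 miss  d=-]
7: R B4 -> L0 miss  d=-]
8: R B0 -> L0 miss  d=-]
9: R B3 -> L3 miss wb->B7  d=-]
10: W B5 -> L1 hit  d=D]
11: W B0 -> L0 hit  d=D]
12: W B0 -> L0 hit  d=D]
13: W B0 -> L0 hit  d=D]
14: W B4 -> L0 miss wb->B0  d=D]
15: W B4 -> L0 hit  d=D]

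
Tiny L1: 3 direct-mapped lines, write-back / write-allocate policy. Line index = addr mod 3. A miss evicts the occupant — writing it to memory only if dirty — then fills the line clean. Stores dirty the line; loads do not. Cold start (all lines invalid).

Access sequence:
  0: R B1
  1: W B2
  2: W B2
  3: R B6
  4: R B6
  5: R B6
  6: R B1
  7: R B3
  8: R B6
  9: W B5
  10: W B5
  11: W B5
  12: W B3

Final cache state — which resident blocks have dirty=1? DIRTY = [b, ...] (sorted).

  0 | R B1 → L1 miss [-]
  1 | W B2 → L2 miss [D]
  2 | W B2 → L2 hit [D]
  3 | R B6 → L0 miss [-]
  4 | R B6 → L0 hit [-]
  5 | R B6 → L0 hit [-]
  6 | R B1 → L1 hit [-]
  7 | R B3 → L0 miss [-]
  8 | R B6 → L0 miss [-]
  9 | W B5 → L2 miss wb→B2 [D]
  10 | W B5 → L2 hit [D]
  11 | W B5 → L2 hit [D]
  12 | W B3 → L0 miss [D]

DIRTY = [3, 5]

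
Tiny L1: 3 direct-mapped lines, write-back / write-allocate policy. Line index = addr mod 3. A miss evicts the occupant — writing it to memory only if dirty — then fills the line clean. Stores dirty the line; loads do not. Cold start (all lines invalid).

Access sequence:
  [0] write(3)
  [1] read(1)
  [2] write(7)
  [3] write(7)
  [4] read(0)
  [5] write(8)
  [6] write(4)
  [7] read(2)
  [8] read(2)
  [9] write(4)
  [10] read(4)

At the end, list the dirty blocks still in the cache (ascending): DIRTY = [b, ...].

0: W B3 -> L0 miss  d=D]
1: R B1 -> L1 miss  d=-]
2: W B7 -> L1 miss  d=D]
3: W B7 -> L1 hit  d=D]
4: R B0 -> L0 miss wb->B3  d=-]
5: W B8 -> L2 miss  d=D]
6: W B4 -> L1 miss wb->B7  d=D]
7: R B2 -> L2 miss wb->B8  d=-]
8: R B2 -> L2 hit  d=-]
9: W B4 -> L1 hit  d=D]
10: R B4 -> L1 hit  d=D]

DIRTY = [4]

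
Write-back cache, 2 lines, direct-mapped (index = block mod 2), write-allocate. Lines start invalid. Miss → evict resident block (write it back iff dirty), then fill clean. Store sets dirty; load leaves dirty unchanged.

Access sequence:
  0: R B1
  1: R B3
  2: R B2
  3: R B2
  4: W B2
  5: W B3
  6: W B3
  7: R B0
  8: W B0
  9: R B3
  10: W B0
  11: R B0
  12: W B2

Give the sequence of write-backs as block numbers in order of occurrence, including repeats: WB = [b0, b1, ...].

0: R B1 -> L1 miss  d=-]
1: R B3 -> L1 miss  d=-]
2: R B2 -> L0 miss  d=-]
3: R B2 -> L0 hit  d=-]
4: W B2 -> L0 hit  d=D]
5: W B3 -> L1 hit  d=D]
6: W B3 -> L1 hit  d=D]
7: R B0 -> L0 miss wb->B2  d=-]
8: W B0 -> L0 hit  d=D]
9: R B3 -> L1 hit  d=D]
10: W B0 -> L0 hit  d=D]
11: R B0 -> L0 hit  d=D]
12: W B2 -> L0 miss wb->B0  d=D]

WB = [2, 0]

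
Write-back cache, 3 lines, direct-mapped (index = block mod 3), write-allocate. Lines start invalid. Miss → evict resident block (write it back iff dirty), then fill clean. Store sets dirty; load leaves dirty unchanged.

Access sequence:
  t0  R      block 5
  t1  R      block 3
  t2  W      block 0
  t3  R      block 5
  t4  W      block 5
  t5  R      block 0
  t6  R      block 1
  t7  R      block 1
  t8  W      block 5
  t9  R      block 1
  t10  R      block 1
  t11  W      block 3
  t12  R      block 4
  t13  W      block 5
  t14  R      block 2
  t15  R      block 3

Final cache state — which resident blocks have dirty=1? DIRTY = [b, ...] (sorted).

0: R B5 -> L2 miss  d=-]
1: R B3 -> L0 miss  d=-]
2: W B0 -> L0 miss  d=D]
3: R B5 -> L2 hit  d=-]
4: W B5 -> L2 hit  d=D]
5: R B0 -> L0 hit  d=D]
6: R B1 -> L1 miss  d=-]
7: R B1 -> L1 hit  d=-]
8: W B5 -> L2 hit  d=D]
9: R B1 -> L1 hit  d=-]
10: R B1 -> L1 hit  d=-]
11: W B3 -> L0 miss wb->B0  d=D]
12: R B4 -> L1 miss  d=-]
13: W B5 -> L2 hit  d=D]
14: R B2 -> L2 miss wb->B5  d=-]
15: R B3 -> L0 hit  d=D]

DIRTY = [3]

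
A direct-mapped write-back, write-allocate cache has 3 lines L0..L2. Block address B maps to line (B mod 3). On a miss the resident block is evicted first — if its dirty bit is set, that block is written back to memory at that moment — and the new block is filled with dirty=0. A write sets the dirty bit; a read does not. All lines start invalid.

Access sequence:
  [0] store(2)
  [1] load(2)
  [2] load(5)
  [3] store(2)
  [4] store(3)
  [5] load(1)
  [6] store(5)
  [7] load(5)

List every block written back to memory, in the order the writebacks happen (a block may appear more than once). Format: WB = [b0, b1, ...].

WB = [2, 2]

0: W B2 -> L2 miss  d=D]
1: R B2 -> L2 hit  d=D]
2: R B5 -> L2 miss wb->B2  d=-]
3: W B2 -> L2 miss  d=D]
4: W B3 -> L0 miss  d=D]
5: R B1 -> L1 miss  d=-]
6: W B5 -> L2 miss wb->B2  d=D]
7: R B5 -> L2 hit  d=D]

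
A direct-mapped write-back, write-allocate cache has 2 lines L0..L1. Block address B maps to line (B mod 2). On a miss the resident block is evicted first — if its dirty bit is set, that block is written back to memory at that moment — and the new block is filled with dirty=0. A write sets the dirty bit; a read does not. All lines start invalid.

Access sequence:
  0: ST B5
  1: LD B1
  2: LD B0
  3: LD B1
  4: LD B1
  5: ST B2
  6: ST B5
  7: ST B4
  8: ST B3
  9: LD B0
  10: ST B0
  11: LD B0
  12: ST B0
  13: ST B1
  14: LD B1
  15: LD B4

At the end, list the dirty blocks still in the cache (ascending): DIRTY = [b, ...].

  0 | W B5 → L1 miss [D]
  1 | R B1 → L1 miss wb→B5 [-]
  2 | R B0 → L0 miss [-]
  3 | R B1 → L1 hit [-]
  4 | R B1 → L1 hit [-]
  5 | W B2 → L0 miss [D]
  6 | W B5 → L1 miss [D]
  7 | W B4 → L0 miss wb→B2 [D]
  8 | W B3 → L1 miss wb→B5 [D]
  9 | R B0 → L0 miss wb→B4 [-]
  10 | W B0 → L0 hit [D]
  11 | R B0 → L0 hit [D]
  12 | W B0 → L0 hit [D]
  13 | W B1 → L1 miss wb→B3 [D]
  14 | R B1 → L1 hit [D]
  15 | R B4 → L0 miss wb→B0 [-]

DIRTY = [1]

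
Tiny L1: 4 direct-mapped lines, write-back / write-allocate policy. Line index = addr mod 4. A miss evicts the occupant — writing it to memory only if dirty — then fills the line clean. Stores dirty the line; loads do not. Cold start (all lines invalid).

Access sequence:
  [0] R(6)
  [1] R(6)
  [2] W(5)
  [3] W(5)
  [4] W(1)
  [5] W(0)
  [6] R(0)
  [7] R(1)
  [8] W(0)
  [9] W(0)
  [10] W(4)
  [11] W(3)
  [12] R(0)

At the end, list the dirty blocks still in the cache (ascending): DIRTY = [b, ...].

0: R B6 -> L2 miss  d=-]
1: R B6 -> L2 hit  d=-]
2: W B5 -> L1 miss  d=D]
3: W B5 -> L1 hit  d=D]
4: W B1 -> L1 miss wb->B5  d=D]
5: W B0 -> L0 miss  d=D]
6: R B0 -> L0 hit  d=D]
7: R B1 -> L1 hit  d=D]
8: W B0 -> L0 hit  d=D]
9: W B0 -> L0 hit  d=D]
10: W B4 -> L0 miss wb->B0  d=D]
11: W B3 -> L3 miss  d=D]
12: R B0 -> L0 miss wb->B4  d=-]

DIRTY = [1, 3]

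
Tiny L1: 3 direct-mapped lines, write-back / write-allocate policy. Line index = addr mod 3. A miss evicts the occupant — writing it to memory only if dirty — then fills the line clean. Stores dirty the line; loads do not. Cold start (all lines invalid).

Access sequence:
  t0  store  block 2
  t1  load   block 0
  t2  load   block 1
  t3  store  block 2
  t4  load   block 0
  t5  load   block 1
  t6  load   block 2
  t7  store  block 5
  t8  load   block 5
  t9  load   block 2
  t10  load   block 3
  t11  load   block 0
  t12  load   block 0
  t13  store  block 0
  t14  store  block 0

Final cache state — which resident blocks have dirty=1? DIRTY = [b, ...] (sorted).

DIRTY = [0]

  0 | W B2 → L2 miss [D]
  1 | R B0 → L0 miss [-]
  2 | R B1 → L1 miss [-]
  3 | W B2 → L2 hit [D]
  4 | R B0 → L0 hit [-]
  5 | R B1 → L1 hit [-]
  6 | R B2 → L2 hit [D]
  7 | W B5 → L2 miss wb→B2 [D]
  8 | R B5 → L2 hit [D]
  9 | R B2 → L2 miss wb→B5 [-]
  10 | R B3 → L0 miss [-]
  11 | R B0 → L0 miss [-]
  12 | R B0 → L0 hit [-]
  13 | W B0 → L0 hit [D]
  14 | W B0 → L0 hit [D]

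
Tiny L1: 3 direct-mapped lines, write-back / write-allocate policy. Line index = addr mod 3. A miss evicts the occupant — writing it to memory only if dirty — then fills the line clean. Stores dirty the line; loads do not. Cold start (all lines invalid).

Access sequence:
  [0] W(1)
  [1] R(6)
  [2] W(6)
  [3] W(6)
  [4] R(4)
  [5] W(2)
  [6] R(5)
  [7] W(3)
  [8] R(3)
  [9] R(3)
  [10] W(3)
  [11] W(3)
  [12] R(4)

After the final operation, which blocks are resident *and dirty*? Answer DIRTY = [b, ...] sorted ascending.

  0 | W B1 → L1 miss [D]
  1 | R B6 → L0 miss [-]
  2 | W B6 → L0 hit [D]
  3 | W B6 → L0 hit [D]
  4 | R B4 → L1 miss wb→B1 [-]
  5 | W B2 → L2 miss [D]
  6 | R B5 → L2 miss wb→B2 [-]
  7 | W B3 → L0 miss wb→B6 [D]
  8 | R B3 → L0 hit [D]
  9 | R B3 → L0 hit [D]
  10 | W B3 → L0 hit [D]
  11 | W B3 → L0 hit [D]
  12 | R B4 → L1 hit [-]

DIRTY = [3]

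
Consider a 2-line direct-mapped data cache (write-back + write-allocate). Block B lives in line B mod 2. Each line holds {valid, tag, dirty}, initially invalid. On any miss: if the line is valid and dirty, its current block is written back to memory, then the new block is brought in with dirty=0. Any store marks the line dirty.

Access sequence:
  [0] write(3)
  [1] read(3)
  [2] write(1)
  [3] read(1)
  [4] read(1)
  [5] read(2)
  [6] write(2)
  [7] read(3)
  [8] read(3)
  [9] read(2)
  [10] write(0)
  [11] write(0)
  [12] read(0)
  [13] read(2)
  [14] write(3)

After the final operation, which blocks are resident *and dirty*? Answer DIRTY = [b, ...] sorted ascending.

0: W B3 → L1 miss [D]
1: R B3 → L1 hit [D]
2: W B1 → L1 miss wb→B3 [D]
3: R B1 → L1 hit [D]
4: R B1 → L1 hit [D]
5: R B2 → L0 miss [-]
6: W B2 → L0 hit [D]
7: R B3 → L1 miss wb→B1 [-]
8: R B3 → L1 hit [-]
9: R B2 → L0 hit [D]
10: W B0 → L0 miss wb→B2 [D]
11: W B0 → L0 hit [D]
12: R B0 → L0 hit [D]
13: R B2 → L0 miss wb→B0 [-]
14: W B3 → L1 hit [D]

DIRTY = [3]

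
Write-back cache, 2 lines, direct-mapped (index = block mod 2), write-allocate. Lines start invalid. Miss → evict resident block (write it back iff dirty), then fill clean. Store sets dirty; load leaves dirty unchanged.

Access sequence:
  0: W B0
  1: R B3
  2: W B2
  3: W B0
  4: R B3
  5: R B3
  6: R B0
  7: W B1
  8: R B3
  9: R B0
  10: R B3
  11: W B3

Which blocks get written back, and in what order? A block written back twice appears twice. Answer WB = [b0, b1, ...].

0: W B0 -> L0 miss  d=D]
1: R B3 -> L1 miss  d=-]
2: W B2 -> L0 miss wb->B0  d=D]
3: W B0 -> L0 miss wb->B2  d=D]
4: R B3 -> L1 hit  d=-]
5: R B3 -> L1 hit  d=-]
6: R B0 -> L0 hit  d=D]
7: W B1 -> L1 miss  d=D]
8: R B3 -> L1 miss wb->B1  d=-]
9: R B0 -> L0 hit  d=D]
10: R B3 -> L1 hit  d=-]
11: W B3 -> L1 hit  d=D]

WB = [0, 2, 1]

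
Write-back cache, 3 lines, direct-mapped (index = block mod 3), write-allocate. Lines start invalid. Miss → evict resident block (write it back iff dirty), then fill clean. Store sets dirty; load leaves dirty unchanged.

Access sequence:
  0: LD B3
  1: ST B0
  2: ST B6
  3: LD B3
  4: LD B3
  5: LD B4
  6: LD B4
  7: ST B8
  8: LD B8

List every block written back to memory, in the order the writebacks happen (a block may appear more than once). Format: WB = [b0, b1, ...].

WB = [0, 6]

0: R B3 -> L0 miss  d=-]
1: W B0 -> L0 miss  d=D]
2: W B6 -> L0 miss wb->B0  d=D]
3: R B3 -> L0 miss wb->B6  d=-]
4: R B3 -> L0 hit  d=-]
5: R B4 -> L1 miss  d=-]
6: R B4 -> L1 hit  d=-]
7: W B8 -> L2 miss  d=D]
8: R B8 -> L2 hit  d=D]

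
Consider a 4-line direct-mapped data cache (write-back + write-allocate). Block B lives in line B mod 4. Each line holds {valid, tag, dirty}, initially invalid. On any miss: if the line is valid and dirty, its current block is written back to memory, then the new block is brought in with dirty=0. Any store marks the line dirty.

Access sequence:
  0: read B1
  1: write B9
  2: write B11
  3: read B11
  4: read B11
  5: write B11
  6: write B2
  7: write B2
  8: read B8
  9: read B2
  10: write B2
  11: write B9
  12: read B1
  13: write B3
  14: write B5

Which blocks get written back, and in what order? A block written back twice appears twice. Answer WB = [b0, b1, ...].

WB = [9, 11]

  0 | R B1 → L1 miss [-]
  1 | W B9 → L1 miss [D]
  2 | W B11 → L3 miss [D]
  3 | R B11 → L3 hit [D]
  4 | R B11 → L3 hit [D]
  5 | W B11 → L3 hit [D]
  6 | W B2 → L2 miss [D]
  7 | W B2 → L2 hit [D]
  8 | R B8 → L0 miss [-]
  9 | R B2 → L2 hit [D]
  10 | W B2 → L2 hit [D]
  11 | W B9 → L1 hit [D]
  12 | R B1 → L1 miss wb→B9 [-]
  13 | W B3 → L3 miss wb→B11 [D]
  14 | W B5 → L1 miss [D]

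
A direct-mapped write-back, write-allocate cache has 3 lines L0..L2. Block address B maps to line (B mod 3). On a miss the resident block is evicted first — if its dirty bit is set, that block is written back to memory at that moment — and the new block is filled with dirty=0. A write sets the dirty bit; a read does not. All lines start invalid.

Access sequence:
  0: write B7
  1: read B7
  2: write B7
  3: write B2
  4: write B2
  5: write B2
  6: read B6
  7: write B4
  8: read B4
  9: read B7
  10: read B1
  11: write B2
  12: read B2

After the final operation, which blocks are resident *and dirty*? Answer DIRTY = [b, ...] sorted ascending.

DIRTY = [2]

  0 | W B7 → L1 miss [D]
  1 | R B7 → L1 hit [D]
  2 | W B7 → L1 hit [D]
  3 | W B2 → L2 miss [D]
  4 | W B2 → L2 hit [D]
  5 | W B2 → L2 hit [D]
  6 | R B6 → L0 miss [-]
  7 | W B4 → L1 miss wb→B7 [D]
  8 | R B4 → L1 hit [D]
  9 | R B7 → L1 miss wb→B4 [-]
  10 | R B1 → L1 miss [-]
  11 | W B2 → L2 hit [D]
  12 | R B2 → L2 hit [D]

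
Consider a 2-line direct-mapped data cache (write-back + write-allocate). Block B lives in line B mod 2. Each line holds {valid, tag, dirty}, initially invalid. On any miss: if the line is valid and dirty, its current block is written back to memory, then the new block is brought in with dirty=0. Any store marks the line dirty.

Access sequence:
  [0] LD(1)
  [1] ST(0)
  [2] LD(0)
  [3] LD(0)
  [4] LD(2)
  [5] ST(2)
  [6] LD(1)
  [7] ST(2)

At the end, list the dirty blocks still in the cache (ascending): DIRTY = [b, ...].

DIRTY = [2]

0: R B1 → L1 miss [-]
1: W B0 → L0 miss [D]
2: R B0 → L0 hit [D]
3: R B0 → L0 hit [D]
4: R B2 → L0 miss wb→B0 [-]
5: W B2 → L0 hit [D]
6: R B1 → L1 hit [-]
7: W B2 → L0 hit [D]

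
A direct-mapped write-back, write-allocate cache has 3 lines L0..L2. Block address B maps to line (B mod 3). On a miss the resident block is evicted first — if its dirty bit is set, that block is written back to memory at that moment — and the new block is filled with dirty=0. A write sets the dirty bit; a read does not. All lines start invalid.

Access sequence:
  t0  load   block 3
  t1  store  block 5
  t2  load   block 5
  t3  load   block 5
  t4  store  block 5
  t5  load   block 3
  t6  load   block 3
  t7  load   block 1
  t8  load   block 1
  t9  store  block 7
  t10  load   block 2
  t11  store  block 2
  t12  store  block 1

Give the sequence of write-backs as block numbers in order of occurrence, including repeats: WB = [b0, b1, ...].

0: R B3 → L0 miss [-]
1: W B5 → L2 miss [D]
2: R B5 → L2 hit [D]
3: R B5 → L2 hit [D]
4: W B5 → L2 hit [D]
5: R B3 → L0 hit [-]
6: R B3 → L0 hit [-]
7: R B1 → L1 miss [-]
8: R B1 → L1 hit [-]
9: W B7 → L1 miss [D]
10: R B2 → L2 miss wb→B5 [-]
11: W B2 → L2 hit [D]
12: W B1 → L1 miss wb→B7 [D]

WB = [5, 7]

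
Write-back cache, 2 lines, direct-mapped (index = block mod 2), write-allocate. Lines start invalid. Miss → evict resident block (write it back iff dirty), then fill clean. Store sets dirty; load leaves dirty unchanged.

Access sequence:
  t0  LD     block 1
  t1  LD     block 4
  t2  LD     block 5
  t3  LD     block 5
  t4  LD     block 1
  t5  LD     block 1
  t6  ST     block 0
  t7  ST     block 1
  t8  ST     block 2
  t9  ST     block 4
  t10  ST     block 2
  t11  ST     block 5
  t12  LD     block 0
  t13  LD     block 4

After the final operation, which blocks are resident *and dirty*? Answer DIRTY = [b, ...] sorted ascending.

0: R B1 -> L1 miss  d=-]
1: R B4 -> L0 miss  d=-]
2: R B5 -> L1 miss  d=-]
3: R B5 -> L1 hit  d=-]
4: R B1 -> L1 miss  d=-]
5: R B1 -> L1 hit  d=-]
6: W B0 -> L0 miss  d=D]
7: W B1 -> L1 hit  d=D]
8: W B2 -> L0 miss wb->B0  d=D]
9: W B4 -> L0 miss wb->B2  d=D]
10: W B2 -> L0 miss wb->B4  d=D]
11: W B5 -> L1 miss wb->B1  d=D]
12: R B0 -> L0 miss wb->B2  d=-]
13: R B4 -> L0 miss  d=-]

DIRTY = [5]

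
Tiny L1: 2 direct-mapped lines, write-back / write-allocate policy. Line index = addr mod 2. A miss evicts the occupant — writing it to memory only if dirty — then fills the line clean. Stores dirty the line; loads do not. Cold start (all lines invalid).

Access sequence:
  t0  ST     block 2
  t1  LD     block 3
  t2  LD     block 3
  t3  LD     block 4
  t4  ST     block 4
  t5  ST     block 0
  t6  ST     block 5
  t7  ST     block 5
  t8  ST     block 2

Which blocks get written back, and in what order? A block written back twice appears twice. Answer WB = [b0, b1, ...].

0: W B2 -> L0 miss  d=D]
1: R B3 -> L1 miss  d=-]
2: R B3 -> L1 hit  d=-]
3: R B4 -> L0 miss wb->B2  d=-]
4: W B4 -> L0 hit  d=D]
5: W B0 -> L0 miss wb->B4  d=D]
6: W B5 -> L1 miss  d=D]
7: W B5 -> L1 hit  d=D]
8: W B2 -> L0 miss wb->B0  d=D]

WB = [2, 4, 0]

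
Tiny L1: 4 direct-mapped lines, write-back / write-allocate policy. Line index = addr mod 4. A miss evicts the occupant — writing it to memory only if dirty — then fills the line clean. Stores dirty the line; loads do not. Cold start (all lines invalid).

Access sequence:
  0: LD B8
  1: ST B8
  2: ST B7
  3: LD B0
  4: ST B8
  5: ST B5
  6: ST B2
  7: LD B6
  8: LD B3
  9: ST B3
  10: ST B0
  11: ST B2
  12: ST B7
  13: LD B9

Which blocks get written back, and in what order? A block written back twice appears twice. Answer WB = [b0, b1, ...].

0: R B8 → L0 miss [-]
1: W B8 → L0 hit [D]
2: W B7 → L3 miss [D]
3: R B0 → L0 miss wb→B8 [-]
4: W B8 → L0 miss [D]
5: W B5 → L1 miss [D]
6: W B2 → L2 miss [D]
7: R B6 → L2 miss wb→B2 [-]
8: R B3 → L3 miss wb→B7 [-]
9: W B3 → L3 hit [D]
10: W B0 → L0 miss wb→B8 [D]
11: W B2 → L2 miss [D]
12: W B7 → L3 miss wb→B3 [D]
13: R B9 → L1 miss wb→B5 [-]

WB = [8, 2, 7, 8, 3, 5]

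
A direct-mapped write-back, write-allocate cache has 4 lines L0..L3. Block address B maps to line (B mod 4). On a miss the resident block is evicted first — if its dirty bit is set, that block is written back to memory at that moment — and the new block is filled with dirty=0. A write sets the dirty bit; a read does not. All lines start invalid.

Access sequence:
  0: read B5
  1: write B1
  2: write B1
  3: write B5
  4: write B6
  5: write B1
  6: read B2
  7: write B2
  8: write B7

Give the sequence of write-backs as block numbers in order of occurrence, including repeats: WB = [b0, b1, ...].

WB = [1, 5, 6]

  0 | R B5 → L1 miss [-]
  1 | W B1 → L1 miss [D]
  2 | W B1 → L1 hit [D]
  3 | W B5 → L1 miss wb→B1 [D]
  4 | W B6 → L2 miss [D]
  5 | W B1 → L1 miss wb→B5 [D]
  6 | R B2 → L2 miss wb→B6 [-]
  7 | W B2 → L2 hit [D]
  8 | W B7 → L3 miss [D]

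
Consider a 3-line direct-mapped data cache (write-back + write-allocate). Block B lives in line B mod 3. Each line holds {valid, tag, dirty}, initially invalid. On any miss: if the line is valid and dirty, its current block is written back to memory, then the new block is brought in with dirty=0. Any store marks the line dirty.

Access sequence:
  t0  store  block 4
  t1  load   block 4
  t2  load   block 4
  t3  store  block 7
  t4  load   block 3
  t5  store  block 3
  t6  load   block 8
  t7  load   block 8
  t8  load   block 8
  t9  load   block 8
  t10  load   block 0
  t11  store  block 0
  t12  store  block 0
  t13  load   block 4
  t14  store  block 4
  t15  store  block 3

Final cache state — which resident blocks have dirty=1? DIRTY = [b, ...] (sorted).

0: W B4 → L1 miss [D]
1: R B4 → L1 hit [D]
2: R B4 → L1 hit [D]
3: W B7 → L1 miss wb→B4 [D]
4: R B3 → L0 miss [-]
5: W B3 → L0 hit [D]
6: R B8 → L2 miss [-]
7: R B8 → L2 hit [-]
8: R B8 → L2 hit [-]
9: R B8 → L2 hit [-]
10: R B0 → L0 miss wb→B3 [-]
11: W B0 → L0 hit [D]
12: W B0 → L0 hit [D]
13: R B4 → L1 miss wb→B7 [-]
14: W B4 → L1 hit [D]
15: W B3 → L0 miss wb→B0 [D]

DIRTY = [3, 4]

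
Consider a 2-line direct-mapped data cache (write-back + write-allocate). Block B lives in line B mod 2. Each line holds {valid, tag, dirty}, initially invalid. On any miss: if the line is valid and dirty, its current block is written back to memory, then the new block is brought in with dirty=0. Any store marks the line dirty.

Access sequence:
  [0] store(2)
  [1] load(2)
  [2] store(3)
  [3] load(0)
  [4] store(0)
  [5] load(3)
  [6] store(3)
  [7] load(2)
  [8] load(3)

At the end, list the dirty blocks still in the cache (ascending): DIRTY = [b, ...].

  0 | W B2 → L0 miss [D]
  1 | R B2 → L0 hit [D]
  2 | W B3 → L1 miss [D]
  3 | R B0 → L0 miss wb→B2 [-]
  4 | W B0 → L0 hit [D]
  5 | R B3 → L1 hit [D]
  6 | W B3 → L1 hit [D]
  7 | R B2 → L0 miss wb→B0 [-]
  8 | R B3 → L1 hit [D]

DIRTY = [3]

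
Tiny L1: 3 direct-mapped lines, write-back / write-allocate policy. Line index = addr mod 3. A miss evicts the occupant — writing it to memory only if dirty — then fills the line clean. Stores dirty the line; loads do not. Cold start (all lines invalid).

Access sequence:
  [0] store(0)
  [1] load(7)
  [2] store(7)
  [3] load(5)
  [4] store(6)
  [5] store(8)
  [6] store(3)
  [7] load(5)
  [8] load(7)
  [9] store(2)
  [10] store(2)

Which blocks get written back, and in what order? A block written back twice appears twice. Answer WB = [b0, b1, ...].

WB = [0, 6, 8]

  0 | W B0 → L0 miss [D]
  1 | R B7 → L1 miss [-]
  2 | W B7 → L1 hit [D]
  3 | R B5 → L2 miss [-]
  4 | W B6 → L0 miss wb→B0 [D]
  5 | W B8 → L2 miss [D]
  6 | W B3 → L0 miss wb→B6 [D]
  7 | R B5 → L2 miss wb→B8 [-]
  8 | R B7 → L1 hit [D]
  9 | W B2 → L2 miss [D]
  10 | W B2 → L2 hit [D]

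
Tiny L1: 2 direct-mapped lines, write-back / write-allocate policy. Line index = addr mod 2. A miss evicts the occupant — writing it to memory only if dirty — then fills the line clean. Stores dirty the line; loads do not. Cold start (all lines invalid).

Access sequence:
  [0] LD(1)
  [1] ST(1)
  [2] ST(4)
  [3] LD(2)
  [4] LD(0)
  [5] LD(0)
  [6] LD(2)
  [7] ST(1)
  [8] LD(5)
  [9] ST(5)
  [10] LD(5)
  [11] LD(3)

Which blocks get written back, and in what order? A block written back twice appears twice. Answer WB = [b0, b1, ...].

WB = [4, 1, 5]

0: R B1 -> L1 miss  d=-]
1: W B1 -> L1 hit  d=D]
2: W B4 -> L0 miss  d=D]
3: R B2 -> L0 miss wb->B4  d=-]
4: R B0 -> L0 miss  d=-]
5: R B0 -> L0 hit  d=-]
6: R B2 -> L0 miss  d=-]
7: W B1 -> L1 hit  d=D]
8: R B5 -> L1 miss wb->B1  d=-]
9: W B5 -> L1 hit  d=D]
10: R B5 -> L1 hit  d=D]
11: R B3 -> L1 miss wb->B5  d=-]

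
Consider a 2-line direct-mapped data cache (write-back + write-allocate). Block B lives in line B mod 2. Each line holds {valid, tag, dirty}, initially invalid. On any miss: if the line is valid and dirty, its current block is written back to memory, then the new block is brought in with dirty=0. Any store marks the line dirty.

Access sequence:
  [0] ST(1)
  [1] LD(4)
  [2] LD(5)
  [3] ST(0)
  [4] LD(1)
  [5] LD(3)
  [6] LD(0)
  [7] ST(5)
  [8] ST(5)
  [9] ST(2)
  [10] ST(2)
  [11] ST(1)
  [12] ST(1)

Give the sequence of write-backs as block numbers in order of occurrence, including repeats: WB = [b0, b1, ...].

  0 | W B1 → L1 miss [D]
  1 | R B4 → L0 miss [-]
  2 | R B5 → L1 miss wb→B1 [-]
  3 | W B0 → L0 miss [D]
  4 | R B1 → L1 miss [-]
  5 | R B3 → L1 miss [-]
  6 | R B0 → L0 hit [D]
  7 | W B5 → L1 miss [D]
  8 | W B5 → L1 hit [D]
  9 | W B2 → L0 miss wb→B0 [D]
  10 | W B2 → L0 hit [D]
  11 | W B1 → L1 miss wb→B5 [D]
  12 | W B1 → L1 hit [D]

WB = [1, 0, 5]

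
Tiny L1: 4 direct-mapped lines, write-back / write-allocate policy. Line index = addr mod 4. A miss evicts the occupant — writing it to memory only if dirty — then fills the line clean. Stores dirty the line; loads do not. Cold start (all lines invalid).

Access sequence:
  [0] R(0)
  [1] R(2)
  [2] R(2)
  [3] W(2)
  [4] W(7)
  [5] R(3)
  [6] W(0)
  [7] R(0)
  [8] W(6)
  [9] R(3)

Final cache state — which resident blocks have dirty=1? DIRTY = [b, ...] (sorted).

0: R B0 → L0 miss [-]
1: R B2 → L2 miss [-]
2: R B2 → L2 hit [-]
3: W B2 → L2 hit [D]
4: W B7 → L3 miss [D]
5: R B3 → L3 miss wb→B7 [-]
6: W B0 → L0 hit [D]
7: R B0 → L0 hit [D]
8: W B6 → L2 miss wb→B2 [D]
9: R B3 → L3 hit [-]

DIRTY = [0, 6]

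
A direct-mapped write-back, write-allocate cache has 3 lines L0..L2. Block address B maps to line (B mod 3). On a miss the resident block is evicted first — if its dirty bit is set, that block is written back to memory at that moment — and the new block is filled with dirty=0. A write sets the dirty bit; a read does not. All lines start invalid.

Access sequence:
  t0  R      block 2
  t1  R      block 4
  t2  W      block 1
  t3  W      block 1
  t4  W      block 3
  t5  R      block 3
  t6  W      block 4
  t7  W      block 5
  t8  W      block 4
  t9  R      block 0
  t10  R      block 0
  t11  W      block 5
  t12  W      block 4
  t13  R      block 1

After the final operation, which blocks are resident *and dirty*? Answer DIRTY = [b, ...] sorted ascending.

0: R B2 → L2 miss [-]
1: R B4 → L1 miss [-]
2: W B1 → L1 miss [D]
3: W B1 → L1 hit [D]
4: W B3 → L0 miss [D]
5: R B3 → L0 hit [D]
6: W B4 → L1 miss wb→B1 [D]
7: W B5 → L2 miss [D]
8: W B4 → L1 hit [D]
9: R B0 → L0 miss wb→B3 [-]
10: R B0 → L0 hit [-]
11: W B5 → L2 hit [D]
12: W B4 → L1 hit [D]
13: R B1 → L1 miss wb→B4 [-]

DIRTY = [5]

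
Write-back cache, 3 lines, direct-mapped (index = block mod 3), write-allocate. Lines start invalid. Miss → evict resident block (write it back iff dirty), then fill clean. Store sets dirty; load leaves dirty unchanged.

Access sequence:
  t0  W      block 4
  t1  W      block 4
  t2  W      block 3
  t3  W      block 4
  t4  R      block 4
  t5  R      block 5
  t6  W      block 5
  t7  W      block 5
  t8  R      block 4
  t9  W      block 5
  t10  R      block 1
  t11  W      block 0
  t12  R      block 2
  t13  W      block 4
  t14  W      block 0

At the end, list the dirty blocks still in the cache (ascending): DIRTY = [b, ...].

0: W B4 -> L1 miss  d=D]
1: W B4 -> L1 hit  d=D]
2: W B3 -> L0 miss  d=D]
3: W B4 -> L1 hit  d=D]
4: R B4 -> L1 hit  d=D]
5: R B5 -> L2 miss  d=-]
6: W B5 -> L2 hit  d=D]
7: W B5 -> L2 hit  d=D]
8: R B4 -> L1 hit  d=D]
9: W B5 -> L2 hit  d=D]
10: R B1 -> L1 miss wb->B4  d=-]
11: W B0 -> L0 miss wb->B3  d=D]
12: R B2 -> L2 miss wb->B5  d=-]
13: W B4 -> L1 miss  d=D]
14: W B0 -> L0 hit  d=D]

DIRTY = [0, 4]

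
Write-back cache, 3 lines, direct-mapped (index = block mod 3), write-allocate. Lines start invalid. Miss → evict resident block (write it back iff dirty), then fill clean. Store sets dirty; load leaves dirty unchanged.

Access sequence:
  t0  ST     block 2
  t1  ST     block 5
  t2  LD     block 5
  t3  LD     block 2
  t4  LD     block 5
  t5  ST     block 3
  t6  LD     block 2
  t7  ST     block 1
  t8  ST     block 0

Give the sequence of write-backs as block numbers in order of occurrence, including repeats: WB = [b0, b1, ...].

0: W B2 → L2 miss [D]
1: W B5 → L2 miss wb→B2 [D]
2: R B5 → L2 hit [D]
3: R B2 → L2 miss wb→B5 [-]
4: R B5 → L2 miss [-]
5: W B3 → L0 miss [D]
6: R B2 → L2 miss [-]
7: W B1 → L1 miss [D]
8: W B0 → L0 miss wb→B3 [D]

WB = [2, 5, 3]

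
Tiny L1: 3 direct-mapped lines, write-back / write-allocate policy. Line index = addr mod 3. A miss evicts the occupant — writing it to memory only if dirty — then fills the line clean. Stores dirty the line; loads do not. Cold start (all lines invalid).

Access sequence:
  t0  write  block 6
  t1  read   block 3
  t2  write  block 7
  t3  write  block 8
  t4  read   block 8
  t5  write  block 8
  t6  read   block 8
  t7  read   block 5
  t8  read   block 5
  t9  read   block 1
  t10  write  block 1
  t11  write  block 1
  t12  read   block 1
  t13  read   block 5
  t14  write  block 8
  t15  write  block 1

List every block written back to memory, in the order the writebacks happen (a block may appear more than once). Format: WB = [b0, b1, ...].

0: W B6 → L0 miss [D]
1: R B3 → L0 miss wb→B6 [-]
2: W B7 → L1 miss [D]
3: W B8 → L2 miss [D]
4: R B8 → L2 hit [D]
5: W B8 → L2 hit [D]
6: R B8 → L2 hit [D]
7: R B5 → L2 miss wb→B8 [-]
8: R B5 → L2 hit [-]
9: R B1 → L1 miss wb→B7 [-]
10: W B1 → L1 hit [D]
11: W B1 → L1 hit [D]
12: R B1 → L1 hit [D]
13: R B5 → L2 hit [-]
14: W B8 → L2 miss [D]
15: W B1 → L1 hit [D]

WB = [6, 8, 7]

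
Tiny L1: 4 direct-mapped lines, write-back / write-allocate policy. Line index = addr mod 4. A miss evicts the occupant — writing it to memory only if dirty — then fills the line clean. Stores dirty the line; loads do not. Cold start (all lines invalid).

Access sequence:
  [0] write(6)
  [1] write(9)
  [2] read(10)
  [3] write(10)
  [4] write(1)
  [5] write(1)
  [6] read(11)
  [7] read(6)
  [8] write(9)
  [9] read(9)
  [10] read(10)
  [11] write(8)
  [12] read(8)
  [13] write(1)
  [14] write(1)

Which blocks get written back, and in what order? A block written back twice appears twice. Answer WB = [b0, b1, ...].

WB = [6, 9, 10, 1, 9]

0: W B6 → L2 miss [D]
1: W B9 → L1 miss [D]
2: R B10 → L2 miss wb→B6 [-]
3: W B10 → L2 hit [D]
4: W B1 → L1 miss wb→B9 [D]
5: W B1 → L1 hit [D]
6: R B11 → L3 miss [-]
7: R B6 → L2 miss wb→B10 [-]
8: W B9 → L1 miss wb→B1 [D]
9: R B9 → L1 hit [D]
10: R B10 → L2 miss [-]
11: W B8 → L0 miss [D]
12: R B8 → L0 hit [D]
13: W B1 → L1 miss wb→B9 [D]
14: W B1 → L1 hit [D]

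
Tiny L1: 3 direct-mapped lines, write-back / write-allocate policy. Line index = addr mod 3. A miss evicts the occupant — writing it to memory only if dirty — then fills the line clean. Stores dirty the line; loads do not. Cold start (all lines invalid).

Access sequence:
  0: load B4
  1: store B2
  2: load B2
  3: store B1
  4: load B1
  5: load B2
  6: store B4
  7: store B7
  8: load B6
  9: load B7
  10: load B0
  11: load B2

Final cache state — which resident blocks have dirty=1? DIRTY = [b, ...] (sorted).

DIRTY = [2, 7]

0: R B4 -> L1 miss  d=-]
1: W B2 -> L2 miss  d=D]
2: R B2 -> L2 hit  d=D]
3: W B1 -> L1 miss  d=D]
4: R B1 -> L1 hit  d=D]
5: R B2 -> L2 hit  d=D]
6: W B4 -> L1 miss wb->B1  d=D]
7: W B7 -> L1 miss wb->B4  d=D]
8: R B6 -> L0 miss  d=-]
9: R B7 -> L1 hit  d=D]
10: R B0 -> L0 miss  d=-]
11: R B2 -> L2 hit  d=D]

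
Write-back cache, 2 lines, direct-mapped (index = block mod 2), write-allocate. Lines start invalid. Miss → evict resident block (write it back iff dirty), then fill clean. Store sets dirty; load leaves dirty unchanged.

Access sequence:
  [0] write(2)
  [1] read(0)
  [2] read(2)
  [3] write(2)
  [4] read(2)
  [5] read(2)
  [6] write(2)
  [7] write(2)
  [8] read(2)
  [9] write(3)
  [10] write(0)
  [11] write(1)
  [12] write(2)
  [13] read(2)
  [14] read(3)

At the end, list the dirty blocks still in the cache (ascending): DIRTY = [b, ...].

DIRTY = [2]

  0 | W B2 → L0 miss [D]
  1 | R B0 → L0 miss wb→B2 [-]
  2 | R B2 → L0 miss [-]
  3 | W B2 → L0 hit [D]
  4 | R B2 → L0 hit [D]
  5 | R B2 → L0 hit [D]
  6 | W B2 → L0 hit [D]
  7 | W B2 → L0 hit [D]
  8 | R B2 → L0 hit [D]
  9 | W B3 → L1 miss [D]
  10 | W B0 → L0 miss wb→B2 [D]
  11 | W B1 → L1 miss wb→B3 [D]
  12 | W B2 → L0 miss wb→B0 [D]
  13 | R B2 → L0 hit [D]
  14 | R B3 → L1 miss wb→B1 [-]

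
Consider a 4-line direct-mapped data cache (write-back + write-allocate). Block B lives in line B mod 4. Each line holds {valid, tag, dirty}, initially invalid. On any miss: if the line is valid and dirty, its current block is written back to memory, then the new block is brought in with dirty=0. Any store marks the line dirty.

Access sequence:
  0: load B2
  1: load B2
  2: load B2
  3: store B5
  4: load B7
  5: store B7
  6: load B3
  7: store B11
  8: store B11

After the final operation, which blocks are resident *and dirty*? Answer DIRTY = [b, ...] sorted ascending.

0: R B2 → L2 miss [-]
1: R B2 → L2 hit [-]
2: R B2 → L2 hit [-]
3: W B5 → L1 miss [D]
4: R B7 → L3 miss [-]
5: W B7 → L3 hit [D]
6: R B3 → L3 miss wb→B7 [-]
7: W B11 → L3 miss [D]
8: W B11 → L3 hit [D]

DIRTY = [5, 11]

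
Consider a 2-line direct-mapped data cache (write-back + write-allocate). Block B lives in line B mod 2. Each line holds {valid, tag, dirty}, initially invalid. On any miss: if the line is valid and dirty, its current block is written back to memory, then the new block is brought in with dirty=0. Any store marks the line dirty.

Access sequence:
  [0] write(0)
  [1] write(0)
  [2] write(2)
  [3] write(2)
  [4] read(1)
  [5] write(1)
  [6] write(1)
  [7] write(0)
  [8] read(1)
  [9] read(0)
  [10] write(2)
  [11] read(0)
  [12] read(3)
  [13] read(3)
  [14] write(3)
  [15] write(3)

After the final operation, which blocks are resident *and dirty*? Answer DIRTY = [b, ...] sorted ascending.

DIRTY = [3]

0: W B0 → L0 miss [D]
1: W B0 → L0 hit [D]
2: W B2 → L0 miss wb→B0 [D]
3: W B2 → L0 hit [D]
4: R B1 → L1 miss [-]
5: W B1 → L1 hit [D]
6: W B1 → L1 hit [D]
7: W B0 → L0 miss wb→B2 [D]
8: R B1 → L1 hit [D]
9: R B0 → L0 hit [D]
10: W B2 → L0 miss wb→B0 [D]
11: R B0 → L0 miss wb→B2 [-]
12: R B3 → L1 miss wb→B1 [-]
13: R B3 → L1 hit [-]
14: W B3 → L1 hit [D]
15: W B3 → L1 hit [D]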